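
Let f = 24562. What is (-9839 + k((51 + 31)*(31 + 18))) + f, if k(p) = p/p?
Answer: 14724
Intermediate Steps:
k(p) = 1
(-9839 + k((51 + 31)*(31 + 18))) + f = (-9839 + 1) + 24562 = -9838 + 24562 = 14724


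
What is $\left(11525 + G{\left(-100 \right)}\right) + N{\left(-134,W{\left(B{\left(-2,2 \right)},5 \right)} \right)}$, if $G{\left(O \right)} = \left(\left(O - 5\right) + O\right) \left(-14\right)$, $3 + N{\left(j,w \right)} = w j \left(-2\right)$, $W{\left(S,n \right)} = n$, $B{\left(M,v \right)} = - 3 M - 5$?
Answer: $15732$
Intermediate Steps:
$B{\left(M,v \right)} = -5 - 3 M$
$N{\left(j,w \right)} = -3 - 2 j w$ ($N{\left(j,w \right)} = -3 + w j \left(-2\right) = -3 + j w \left(-2\right) = -3 - 2 j w$)
$G{\left(O \right)} = 70 - 28 O$ ($G{\left(O \right)} = \left(\left(-5 + O\right) + O\right) \left(-14\right) = \left(-5 + 2 O\right) \left(-14\right) = 70 - 28 O$)
$\left(11525 + G{\left(-100 \right)}\right) + N{\left(-134,W{\left(B{\left(-2,2 \right)},5 \right)} \right)} = \left(11525 + \left(70 - -2800\right)\right) - \left(3 - 1340\right) = \left(11525 + \left(70 + 2800\right)\right) + \left(-3 + 1340\right) = \left(11525 + 2870\right) + 1337 = 14395 + 1337 = 15732$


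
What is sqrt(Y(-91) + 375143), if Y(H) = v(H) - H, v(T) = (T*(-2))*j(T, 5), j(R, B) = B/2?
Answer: sqrt(375689) ≈ 612.93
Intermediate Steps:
j(R, B) = B/2 (j(R, B) = B*(1/2) = B/2)
v(T) = -5*T (v(T) = (T*(-2))*((1/2)*5) = -2*T*(5/2) = -5*T)
Y(H) = -6*H (Y(H) = -5*H - H = -6*H)
sqrt(Y(-91) + 375143) = sqrt(-6*(-91) + 375143) = sqrt(546 + 375143) = sqrt(375689)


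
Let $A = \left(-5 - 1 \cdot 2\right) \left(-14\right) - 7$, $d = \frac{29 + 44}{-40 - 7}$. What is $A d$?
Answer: $- \frac{6643}{47} \approx -141.34$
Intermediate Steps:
$d = - \frac{73}{47}$ ($d = \frac{73}{-47} = 73 \left(- \frac{1}{47}\right) = - \frac{73}{47} \approx -1.5532$)
$A = 91$ ($A = \left(-5 - 2\right) \left(-14\right) - 7 = \left(-7\right) \left(-14\right) - 7 = 98 - 7 = 91$)
$A d = 91 \left(- \frac{73}{47}\right) = - \frac{6643}{47}$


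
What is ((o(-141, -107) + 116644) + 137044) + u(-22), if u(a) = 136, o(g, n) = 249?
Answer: 254073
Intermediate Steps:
((o(-141, -107) + 116644) + 137044) + u(-22) = ((249 + 116644) + 137044) + 136 = (116893 + 137044) + 136 = 253937 + 136 = 254073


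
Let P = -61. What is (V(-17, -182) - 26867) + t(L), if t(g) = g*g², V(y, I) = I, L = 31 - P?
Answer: 751639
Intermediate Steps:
L = 92 (L = 31 - 1*(-61) = 31 + 61 = 92)
t(g) = g³
(V(-17, -182) - 26867) + t(L) = (-182 - 26867) + 92³ = -27049 + 778688 = 751639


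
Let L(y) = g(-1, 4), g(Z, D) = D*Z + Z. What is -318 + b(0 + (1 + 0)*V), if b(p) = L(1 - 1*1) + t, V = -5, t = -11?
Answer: -334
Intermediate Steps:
g(Z, D) = Z + D*Z
L(y) = -5 (L(y) = -(1 + 4) = -1*5 = -5)
b(p) = -16 (b(p) = -5 - 11 = -16)
-318 + b(0 + (1 + 0)*V) = -318 - 16 = -334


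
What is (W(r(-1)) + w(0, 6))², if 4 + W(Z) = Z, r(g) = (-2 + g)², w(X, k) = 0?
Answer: 25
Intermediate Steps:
W(Z) = -4 + Z
(W(r(-1)) + w(0, 6))² = ((-4 + (-2 - 1)²) + 0)² = ((-4 + (-3)²) + 0)² = ((-4 + 9) + 0)² = (5 + 0)² = 5² = 25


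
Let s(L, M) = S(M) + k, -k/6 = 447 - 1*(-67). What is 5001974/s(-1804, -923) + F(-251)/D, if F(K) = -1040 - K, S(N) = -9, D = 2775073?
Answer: -13880845434479/8583300789 ≈ -1617.2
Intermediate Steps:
k = -3084 (k = -6*(447 - 1*(-67)) = -6*(447 + 67) = -6*514 = -3084)
s(L, M) = -3093 (s(L, M) = -9 - 3084 = -3093)
5001974/s(-1804, -923) + F(-251)/D = 5001974/(-3093) + (-1040 - 1*(-251))/2775073 = 5001974*(-1/3093) + (-1040 + 251)*(1/2775073) = -5001974/3093 - 789*1/2775073 = -5001974/3093 - 789/2775073 = -13880845434479/8583300789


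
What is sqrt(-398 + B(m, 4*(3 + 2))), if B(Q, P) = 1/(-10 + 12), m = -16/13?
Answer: I*sqrt(1590)/2 ≈ 19.937*I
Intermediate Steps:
m = -16/13 (m = -16*1/13 = -16/13 ≈ -1.2308)
B(Q, P) = 1/2
sqrt(-398 + B(m, 4*(3 + 2))) = sqrt(-398 + 1/2) = sqrt(-795/2) = I*sqrt(1590)/2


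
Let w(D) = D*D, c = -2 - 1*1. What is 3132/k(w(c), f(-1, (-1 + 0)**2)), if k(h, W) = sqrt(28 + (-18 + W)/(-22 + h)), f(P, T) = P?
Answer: 3132*sqrt(4979)/383 ≈ 577.02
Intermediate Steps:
c = -3 (c = -2 - 1 = -3)
w(D) = D**2
k(h, W) = sqrt(28 + (-18 + W)/(-22 + h))
3132/k(w(c), f(-1, (-1 + 0)**2)) = 3132/(sqrt((-634 - 1 + 28*(-3)**2)/(-22 + (-3)**2))) = 3132/(sqrt((-634 - 1 + 28*9)/(-22 + 9))) = 3132/(sqrt((-634 - 1 + 252)/(-13))) = 3132/(sqrt(-1/13*(-383))) = 3132/(sqrt(383/13)) = 3132/((sqrt(4979)/13)) = 3132*(sqrt(4979)/383) = 3132*sqrt(4979)/383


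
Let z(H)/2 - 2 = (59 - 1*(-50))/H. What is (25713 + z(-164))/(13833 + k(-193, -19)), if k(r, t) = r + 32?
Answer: 2108685/1121104 ≈ 1.8809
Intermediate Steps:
k(r, t) = 32 + r
z(H) = 4 + 218/H (z(H) = 4 + 2*((59 - 1*(-50))/H) = 4 + 2*((59 + 50)/H) = 4 + 2*(109/H) = 4 + 218/H)
(25713 + z(-164))/(13833 + k(-193, -19)) = (25713 + (4 + 218/(-164)))/(13833 + (32 - 193)) = (25713 + (4 + 218*(-1/164)))/(13833 - 161) = (25713 + (4 - 109/82))/13672 = (25713 + 219/82)*(1/13672) = (2108685/82)*(1/13672) = 2108685/1121104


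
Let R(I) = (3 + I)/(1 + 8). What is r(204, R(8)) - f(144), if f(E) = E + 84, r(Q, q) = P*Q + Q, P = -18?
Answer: -3696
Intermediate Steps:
R(I) = ⅓ + I/9 (R(I) = (3 + I)/9 = (3 + I)*(⅑) = ⅓ + I/9)
r(Q, q) = -17*Q (r(Q, q) = -18*Q + Q = -17*Q)
f(E) = 84 + E
r(204, R(8)) - f(144) = -17*204 - (84 + 144) = -3468 - 1*228 = -3468 - 228 = -3696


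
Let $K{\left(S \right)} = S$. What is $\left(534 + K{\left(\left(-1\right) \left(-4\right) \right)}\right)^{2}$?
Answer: $289444$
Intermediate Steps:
$\left(534 + K{\left(\left(-1\right) \left(-4\right) \right)}\right)^{2} = \left(534 - -4\right)^{2} = \left(534 + 4\right)^{2} = 538^{2} = 289444$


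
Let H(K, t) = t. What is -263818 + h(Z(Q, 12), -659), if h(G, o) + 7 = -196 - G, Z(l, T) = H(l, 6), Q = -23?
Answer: -264027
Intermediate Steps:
Z(l, T) = 6
h(G, o) = -203 - G (h(G, o) = -7 + (-196 - G) = -203 - G)
-263818 + h(Z(Q, 12), -659) = -263818 + (-203 - 1*6) = -263818 + (-203 - 6) = -263818 - 209 = -264027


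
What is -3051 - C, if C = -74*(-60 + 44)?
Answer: -4235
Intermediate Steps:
C = 1184 (C = -74*(-16) = 1184)
-3051 - C = -3051 - 1*1184 = -3051 - 1184 = -4235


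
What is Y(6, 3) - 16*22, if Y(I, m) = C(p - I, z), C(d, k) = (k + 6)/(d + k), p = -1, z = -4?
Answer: -3874/11 ≈ -352.18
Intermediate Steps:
C(d, k) = (6 + k)/(d + k)
Y(I, m) = 2/(-5 - I) (Y(I, m) = (6 - 4)/((-1 - I) - 4) = 2/(-5 - I))
Y(6, 3) - 16*22 = -2/(5 + 6) - 16*22 = -2/11 - 352 = -3874/11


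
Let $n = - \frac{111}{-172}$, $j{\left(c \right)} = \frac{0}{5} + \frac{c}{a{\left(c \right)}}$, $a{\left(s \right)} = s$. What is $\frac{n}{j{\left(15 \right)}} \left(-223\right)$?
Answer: $- \frac{24753}{172} \approx -143.91$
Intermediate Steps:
$j{\left(c \right)} = 1$ ($j{\left(c \right)} = \frac{0}{5} + \frac{c}{c} = 0 \cdot \frac{1}{5} + 1 = 0 + 1 = 1$)
$n = \frac{111}{172}$ ($n = \left(-111\right) \left(- \frac{1}{172}\right) = \frac{111}{172} \approx 0.64535$)
$\frac{n}{j{\left(15 \right)}} \left(-223\right) = \frac{111}{172 \cdot 1} \left(-223\right) = \frac{111}{172} \cdot 1 \left(-223\right) = \frac{111}{172} \left(-223\right) = - \frac{24753}{172}$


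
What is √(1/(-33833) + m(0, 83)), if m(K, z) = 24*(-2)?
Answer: I*√54944284505/33833 ≈ 6.9282*I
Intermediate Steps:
m(K, z) = -48
√(1/(-33833) + m(0, 83)) = √(1/(-33833) - 48) = √(-1/33833 - 48) = √(-1623985/33833) = I*√54944284505/33833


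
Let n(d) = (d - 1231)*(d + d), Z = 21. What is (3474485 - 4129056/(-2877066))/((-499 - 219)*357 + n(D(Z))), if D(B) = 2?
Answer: -185117162779/13918712518 ≈ -13.300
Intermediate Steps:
n(d) = 2*d*(-1231 + d) (n(d) = (-1231 + d)*(2*d) = 2*d*(-1231 + d))
(3474485 - 4129056/(-2877066))/((-499 - 219)*357 + n(D(Z))) = (3474485 - 4129056/(-2877066))/((-499 - 219)*357 + 2*2*(-1231 + 2)) = (3474485 - 4129056*(-1/2877066))/(-718*357 + 2*2*(-1229)) = (3474485 + 76464/53279)/(-256326 - 4916) = (185117162779/53279)/(-261242) = (185117162779/53279)*(-1/261242) = -185117162779/13918712518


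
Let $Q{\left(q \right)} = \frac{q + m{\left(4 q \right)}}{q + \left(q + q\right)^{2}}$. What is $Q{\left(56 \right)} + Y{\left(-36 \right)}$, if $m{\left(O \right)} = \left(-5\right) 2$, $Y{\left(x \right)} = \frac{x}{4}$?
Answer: $- \frac{56677}{6300} \approx -8.9964$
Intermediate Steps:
$Y{\left(x \right)} = \frac{x}{4}$ ($Y{\left(x \right)} = x \frac{1}{4} = \frac{x}{4}$)
$m{\left(O \right)} = -10$
$Q{\left(q \right)} = \frac{-10 + q}{q + 4 q^{2}}$ ($Q{\left(q \right)} = \frac{q - 10}{q + \left(q + q\right)^{2}} = \frac{-10 + q}{q + \left(2 q\right)^{2}} = \frac{-10 + q}{q + 4 q^{2}}$)
$Q{\left(56 \right)} + Y{\left(-36 \right)} = \frac{-10 + 56}{56 \left(1 + 4 \cdot 56\right)} + \frac{1}{4} \left(-36\right) = \frac{1}{56} \frac{1}{1 + 224} \cdot 46 - 9 = \frac{1}{56} \cdot \frac{1}{225} \cdot 46 - 9 = \frac{23}{6300} - 9 = - \frac{56677}{6300}$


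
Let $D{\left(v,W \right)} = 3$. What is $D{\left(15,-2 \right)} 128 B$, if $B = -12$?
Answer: $-4608$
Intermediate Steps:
$D{\left(15,-2 \right)} 128 B = 3 \cdot 128 \left(-12\right) = 384 \left(-12\right) = -4608$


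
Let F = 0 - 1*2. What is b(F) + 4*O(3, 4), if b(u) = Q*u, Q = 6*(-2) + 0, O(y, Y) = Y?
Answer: 40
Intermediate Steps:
Q = -12 (Q = -12 + 0 = -12)
F = -2 (F = 0 - 2 = -2)
b(u) = -12*u
b(F) + 4*O(3, 4) = -12*(-2) + 4*4 = 24 + 16 = 40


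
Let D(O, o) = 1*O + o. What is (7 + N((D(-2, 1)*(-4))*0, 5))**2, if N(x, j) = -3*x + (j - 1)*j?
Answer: 729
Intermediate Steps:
D(O, o) = O + o
N(x, j) = -3*x + j*(-1 + j) (N(x, j) = -3*x + (-1 + j)*j = -3*x + j*(-1 + j))
(7 + N((D(-2, 1)*(-4))*0, 5))**2 = (7 + (5**2 - 1*5 - 3*(-2 + 1)*(-4)*0))**2 = (7 + (25 - 5 - 3*(-1*(-4))*0))**2 = (7 + (25 - 5 - 12*0))**2 = (7 + (25 - 5 - 3*0))**2 = (7 + (25 - 5 + 0))**2 = (7 + 20)**2 = 27**2 = 729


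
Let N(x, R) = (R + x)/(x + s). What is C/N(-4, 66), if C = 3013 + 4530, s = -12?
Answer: -60344/31 ≈ -1946.6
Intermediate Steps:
C = 7543
N(x, R) = (R + x)/(-12 + x) (N(x, R) = (R + x)/(x - 12) = (R + x)/(-12 + x))
C/N(-4, 66) = 7543/(((66 - 4)/(-12 - 4))) = 7543/((62/(-16))) = 7543/((-1/16*62)) = 7543/(-31/8) = 7543*(-8/31) = -60344/31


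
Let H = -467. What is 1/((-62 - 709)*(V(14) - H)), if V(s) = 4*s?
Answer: -1/403233 ≈ -2.4800e-6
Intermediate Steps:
1/((-62 - 709)*(V(14) - H)) = 1/((-62 - 709)*(4*14 - 1*(-467))) = 1/((-771)*(56 + 467)) = -1/771/523 = -1/771*1/523 = -1/403233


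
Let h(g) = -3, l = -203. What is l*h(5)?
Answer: 609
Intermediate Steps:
l*h(5) = -203*(-3) = 609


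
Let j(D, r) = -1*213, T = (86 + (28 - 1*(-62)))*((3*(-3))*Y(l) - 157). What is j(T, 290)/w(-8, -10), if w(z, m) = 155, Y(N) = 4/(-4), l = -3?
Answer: -213/155 ≈ -1.3742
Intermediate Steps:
Y(N) = -1 (Y(N) = 4*(-¼) = -1)
T = -26048 (T = (86 + (28 - 1*(-62)))*((3*(-3))*(-1) - 157) = (86 + (28 + 62))*(-9*(-1) - 157) = (86 + 90)*(9 - 157) = 176*(-148) = -26048)
j(D, r) = -213
j(T, 290)/w(-8, -10) = -213/155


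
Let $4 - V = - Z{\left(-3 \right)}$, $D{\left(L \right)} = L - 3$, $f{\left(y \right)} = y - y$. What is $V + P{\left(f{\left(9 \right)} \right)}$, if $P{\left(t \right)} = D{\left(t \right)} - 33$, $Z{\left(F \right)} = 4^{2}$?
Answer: $-16$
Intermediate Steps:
$f{\left(y \right)} = 0$
$D{\left(L \right)} = -3 + L$ ($D{\left(L \right)} = L - 3 = -3 + L$)
$Z{\left(F \right)} = 16$
$P{\left(t \right)} = -36 + t$ ($P{\left(t \right)} = \left(-3 + t\right) - 33 = -36 + t$)
$V = 20$ ($V = 4 - \left(-1\right) 16 = 4 - -16 = 4 + 16 = 20$)
$V + P{\left(f{\left(9 \right)} \right)} = 20 + \left(-36 + 0\right) = 20 - 36 = -16$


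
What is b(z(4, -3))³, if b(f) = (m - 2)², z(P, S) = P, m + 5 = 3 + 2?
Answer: 64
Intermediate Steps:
m = 0 (m = -5 + (3 + 2) = -5 + 5 = 0)
b(f) = 4 (b(f) = (0 - 2)² = (-2)² = 4)
b(z(4, -3))³ = 4³ = 64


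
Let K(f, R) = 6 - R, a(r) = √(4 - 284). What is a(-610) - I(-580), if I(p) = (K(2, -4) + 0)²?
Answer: -100 + 2*I*√70 ≈ -100.0 + 16.733*I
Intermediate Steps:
a(r) = 2*I*√70 (a(r) = √(-280) = 2*I*√70)
I(p) = 100 (I(p) = ((6 - 1*(-4)) + 0)² = ((6 + 4) + 0)² = (10 + 0)² = 10² = 100)
a(-610) - I(-580) = 2*I*√70 - 1*100 = 2*I*√70 - 100 = -100 + 2*I*√70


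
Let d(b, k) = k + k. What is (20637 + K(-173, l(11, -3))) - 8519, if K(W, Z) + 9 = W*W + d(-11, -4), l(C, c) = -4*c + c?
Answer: 42030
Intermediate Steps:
l(C, c) = -3*c
d(b, k) = 2*k
K(W, Z) = -17 + W² (K(W, Z) = -9 + (W*W + 2*(-4)) = -9 + (W² - 8) = -9 + (-8 + W²) = -17 + W²)
(20637 + K(-173, l(11, -3))) - 8519 = (20637 + (-17 + (-173)²)) - 8519 = (20637 + (-17 + 29929)) - 8519 = (20637 + 29912) - 8519 = 50549 - 8519 = 42030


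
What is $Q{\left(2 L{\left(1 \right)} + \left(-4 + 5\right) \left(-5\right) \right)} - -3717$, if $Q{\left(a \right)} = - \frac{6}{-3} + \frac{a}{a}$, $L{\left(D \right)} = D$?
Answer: $3720$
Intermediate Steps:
$Q{\left(a \right)} = 3$ ($Q{\left(a \right)} = \left(-6\right) \left(- \frac{1}{3}\right) + 1 = 2 + 1 = 3$)
$Q{\left(2 L{\left(1 \right)} + \left(-4 + 5\right) \left(-5\right) \right)} - -3717 = 3 - -3717 = 3 + 3717 = 3720$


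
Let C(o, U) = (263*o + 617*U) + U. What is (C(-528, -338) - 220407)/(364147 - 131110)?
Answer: -27055/11097 ≈ -2.4380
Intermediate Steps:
C(o, U) = 263*o + 618*U
(C(-528, -338) - 220407)/(364147 - 131110) = ((263*(-528) + 618*(-338)) - 220407)/(364147 - 131110) = ((-138864 - 208884) - 220407)/233037 = (-347748 - 220407)*(1/233037) = -568155*1/233037 = -27055/11097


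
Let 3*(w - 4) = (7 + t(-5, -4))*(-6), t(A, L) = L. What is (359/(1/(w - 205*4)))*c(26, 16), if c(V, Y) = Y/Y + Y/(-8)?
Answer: 295098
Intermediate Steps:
c(V, Y) = 1 - Y/8 (c(V, Y) = 1 + Y*(-1/8) = 1 - Y/8)
w = -2 (w = 4 + ((7 - 4)*(-6))/3 = 4 + (3*(-6))/3 = 4 + (1/3)*(-18) = 4 - 6 = -2)
(359/(1/(w - 205*4)))*c(26, 16) = (359/(1/(-2 - 205*4)))*(1 - 1/8*16) = (359/(1/(-2 - 820)))*(1 - 2) = (359/(1/(-822)))*(-1) = (359/(-1/822))*(-1) = (359*(-822))*(-1) = -295098*(-1) = 295098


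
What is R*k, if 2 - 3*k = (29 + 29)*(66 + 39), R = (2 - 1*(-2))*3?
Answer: -24352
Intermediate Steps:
R = 12 (R = (2 + 2)*3 = 4*3 = 12)
k = -6088/3 (k = ⅔ - (29 + 29)*(66 + 39)/3 = ⅔ - 58*105/3 = ⅔ - ⅓*6090 = ⅔ - 2030 = -6088/3 ≈ -2029.3)
R*k = 12*(-6088/3) = -24352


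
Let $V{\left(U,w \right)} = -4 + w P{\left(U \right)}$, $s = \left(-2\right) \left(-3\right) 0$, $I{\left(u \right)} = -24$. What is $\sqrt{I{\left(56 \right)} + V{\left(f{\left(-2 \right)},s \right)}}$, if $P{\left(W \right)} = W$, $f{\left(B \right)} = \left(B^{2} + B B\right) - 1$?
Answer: $2 i \sqrt{7} \approx 5.2915 i$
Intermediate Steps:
$f{\left(B \right)} = -1 + 2 B^{2}$ ($f{\left(B \right)} = \left(B^{2} + B^{2}\right) - 1 = 2 B^{2} - 1 = -1 + 2 B^{2}$)
$s = 0$ ($s = 6 \cdot 0 = 0$)
$V{\left(U,w \right)} = -4 + U w$ ($V{\left(U,w \right)} = -4 + w U = -4 + U w$)
$\sqrt{I{\left(56 \right)} + V{\left(f{\left(-2 \right)},s \right)}} = \sqrt{-24 - \left(4 - \left(-1 + 2 \left(-2\right)^{2}\right) 0\right)} = \sqrt{-24 - \left(4 - \left(-1 + 2 \cdot 4\right) 0\right)} = \sqrt{-24 - \left(4 - \left(-1 + 8\right) 0\right)} = \sqrt{-24 + \left(-4 + 7 \cdot 0\right)} = \sqrt{-24 + \left(-4 + 0\right)} = \sqrt{-24 - 4} = \sqrt{-28} = 2 i \sqrt{7}$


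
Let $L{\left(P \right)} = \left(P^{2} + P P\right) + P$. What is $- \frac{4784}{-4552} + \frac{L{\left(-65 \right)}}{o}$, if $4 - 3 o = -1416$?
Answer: $\frac{3032471}{161596} \approx 18.766$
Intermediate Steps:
$o = \frac{1420}{3}$ ($o = \frac{4}{3} - -472 = \frac{4}{3} + 472 = \frac{1420}{3} \approx 473.33$)
$L{\left(P \right)} = P + 2 P^{2}$ ($L{\left(P \right)} = \left(P^{2} + P^{2}\right) + P = 2 P^{2} + P = P + 2 P^{2}$)
$- \frac{4784}{-4552} + \frac{L{\left(-65 \right)}}{o} = - \frac{4784}{-4552} + \frac{\left(-65\right) \left(1 + 2 \left(-65\right)\right)}{\frac{1420}{3}} = \left(-4784\right) \left(- \frac{1}{4552}\right) + - 65 \left(1 - 130\right) \frac{3}{1420} = \frac{598}{569} + \left(-65\right) \left(-129\right) \frac{3}{1420} = \frac{598}{569} + 8385 \cdot \frac{3}{1420} = \frac{598}{569} + \frac{5031}{284} = \frac{3032471}{161596}$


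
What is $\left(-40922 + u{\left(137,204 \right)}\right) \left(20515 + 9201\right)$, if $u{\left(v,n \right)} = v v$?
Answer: $-658298548$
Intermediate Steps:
$u{\left(v,n \right)} = v^{2}$
$\left(-40922 + u{\left(137,204 \right)}\right) \left(20515 + 9201\right) = \left(-40922 + 137^{2}\right) \left(20515 + 9201\right) = \left(-40922 + 18769\right) 29716 = \left(-22153\right) 29716 = -658298548$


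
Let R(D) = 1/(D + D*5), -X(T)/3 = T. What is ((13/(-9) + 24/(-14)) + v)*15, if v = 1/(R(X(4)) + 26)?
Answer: -1838965/39291 ≈ -46.804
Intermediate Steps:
X(T) = -3*T
R(D) = 1/(6*D) (R(D) = 1/(D + 5*D) = 1/(6*D))
v = 72/1871 (v = 1/(1/(6*((-3*4))) + 26) = 1/((⅙)/(-12) + 26) = 1/((⅙)*(-1/12) + 26) = 1/(-1/72 + 26) = 1/(1871/72) = 72/1871 ≈ 0.038482)
((13/(-9) + 24/(-14)) + v)*15 = ((13/(-9) + 24/(-14)) + 72/1871)*15 = ((13*(-⅑) + 24*(-1/14)) + 72/1871)*15 = ((-13/9 - 12/7) + 72/1871)*15 = (-199/63 + 72/1871)*15 = -367793/117873*15 = -1838965/39291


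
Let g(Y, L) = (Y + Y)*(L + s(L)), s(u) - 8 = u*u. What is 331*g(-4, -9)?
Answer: -211840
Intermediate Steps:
s(u) = 8 + u² (s(u) = 8 + u*u = 8 + u²)
g(Y, L) = 2*Y*(8 + L + L²) (g(Y, L) = (Y + Y)*(L + (8 + L²)) = (2*Y)*(8 + L + L²) = 2*Y*(8 + L + L²))
331*g(-4, -9) = 331*(2*(-4)*(8 - 9 + (-9)²)) = 331*(2*(-4)*(8 - 9 + 81)) = 331*(2*(-4)*80) = 331*(-640) = -211840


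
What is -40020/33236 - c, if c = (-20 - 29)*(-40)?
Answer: -16295645/8309 ≈ -1961.2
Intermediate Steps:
c = 1960 (c = -49*(-40) = 1960)
-40020/33236 - c = -40020/33236 - 1*1960 = -40020*1/33236 - 1960 = -10005/8309 - 1960 = -16295645/8309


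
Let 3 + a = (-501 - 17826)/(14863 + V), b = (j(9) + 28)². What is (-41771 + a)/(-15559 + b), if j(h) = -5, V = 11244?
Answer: 218122429/78477642 ≈ 2.7794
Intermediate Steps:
b = 529 (b = (-5 + 28)² = 23² = 529)
a = -96648/26107 (a = -3 + (-501 - 17826)/(14863 + 11244) = -3 - 18327/26107 = -96648/26107 ≈ -3.7020)
(-41771 + a)/(-15559 + b) = (-41771 - 96648/26107)/(-15559 + 529) = -1090612145/26107/(-15030) = -1090612145/26107*(-1/15030) = 218122429/78477642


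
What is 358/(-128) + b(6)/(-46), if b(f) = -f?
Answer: -3925/1472 ≈ -2.6664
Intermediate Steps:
358/(-128) + b(6)/(-46) = 358/(-128) - 1*6/(-46) = 358*(-1/128) - 6*(-1/46) = -179/64 + 3/23 = -3925/1472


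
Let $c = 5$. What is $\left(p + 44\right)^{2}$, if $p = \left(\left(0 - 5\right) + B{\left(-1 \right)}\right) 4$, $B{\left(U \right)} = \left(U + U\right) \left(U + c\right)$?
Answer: $64$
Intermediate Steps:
$B{\left(U \right)} = 2 U \left(5 + U\right)$ ($B{\left(U \right)} = \left(U + U\right) \left(U + 5\right) = 2 U \left(5 + U\right)$)
$p = -52$ ($p = \left(\left(0 - 5\right) + 2 \left(-1\right) \left(5 - 1\right)\right) 4 = \left(\left(0 - 5\right) + 2 \left(-1\right) 4\right) 4 = \left(-5 - 8\right) 4 = \left(-13\right) 4 = -52$)
$\left(p + 44\right)^{2} = \left(-52 + 44\right)^{2} = \left(-8\right)^{2} = 64$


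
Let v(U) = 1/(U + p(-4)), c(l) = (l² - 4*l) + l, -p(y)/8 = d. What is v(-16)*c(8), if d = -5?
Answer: 5/3 ≈ 1.6667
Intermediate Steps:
p(y) = 40 (p(y) = -8*(-5) = 40)
c(l) = l² - 3*l
v(U) = 1/(40 + U) (v(U) = 1/(U + 40) = 1/(40 + U))
v(-16)*c(8) = (8*(-3 + 8))/(40 - 16) = (8*5)/24 = (1/24)*40 = 5/3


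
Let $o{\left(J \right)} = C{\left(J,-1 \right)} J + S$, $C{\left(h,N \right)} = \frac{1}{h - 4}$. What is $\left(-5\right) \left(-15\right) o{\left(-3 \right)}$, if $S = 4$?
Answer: $\frac{2325}{7} \approx 332.14$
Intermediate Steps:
$C{\left(h,N \right)} = \frac{1}{-4 + h}$
$o{\left(J \right)} = 4 + \frac{J}{-4 + J}$ ($o{\left(J \right)} = \frac{J}{-4 + J} + 4 = 4 + \frac{J}{-4 + J}$)
$\left(-5\right) \left(-15\right) o{\left(-3 \right)} = \left(-5\right) \left(-15\right) \frac{-16 + 5 \left(-3\right)}{-4 - 3} = 75 \frac{-16 - 15}{-7} = 75 \left(\left(- \frac{1}{7}\right) \left(-31\right)\right) = 75 \cdot \frac{31}{7} = \frac{2325}{7}$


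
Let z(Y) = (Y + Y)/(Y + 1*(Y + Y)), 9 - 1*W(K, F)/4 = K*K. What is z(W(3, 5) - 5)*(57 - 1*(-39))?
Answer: 64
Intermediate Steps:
W(K, F) = 36 - 4*K**2 (W(K, F) = 36 - 4*K*K = 36 - 4*K**2)
z(Y) = 2/3 (z(Y) = (2*Y)/(Y + 1*(2*Y)) = (2*Y)/(Y + 2*Y) = (2*Y)/((3*Y)) = (2*Y)*(1/(3*Y)) = 2/3)
z(W(3, 5) - 5)*(57 - 1*(-39)) = 2*(57 - 1*(-39))/3 = 2*(57 + 39)/3 = (2/3)*96 = 64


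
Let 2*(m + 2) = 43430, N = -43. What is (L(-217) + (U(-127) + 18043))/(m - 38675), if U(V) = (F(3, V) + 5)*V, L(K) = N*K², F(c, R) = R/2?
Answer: 121173/1028 ≈ 117.87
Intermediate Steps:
m = 21713 (m = -2 + (½)*43430 = -2 + 21715 = 21713)
F(c, R) = R/2 (F(c, R) = R*(½) = R/2)
L(K) = -43*K²
U(V) = V*(5 + V/2) (U(V) = (V/2 + 5)*V = (5 + V/2)*V = V*(5 + V/2))
(L(-217) + (U(-127) + 18043))/(m - 38675) = (-43*(-217)² + ((½)*(-127)*(10 - 127) + 18043))/(21713 - 38675) = (-43*47089 + ((½)*(-127)*(-117) + 18043))/(-16962) = (-2024827 + (14859/2 + 18043))*(-1/16962) = (-2024827 + 50945/2)*(-1/16962) = -3998709/2*(-1/16962) = 121173/1028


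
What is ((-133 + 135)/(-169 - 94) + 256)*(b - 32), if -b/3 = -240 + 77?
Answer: 30767982/263 ≈ 1.1699e+5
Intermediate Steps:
b = 489 (b = -3*(-240 + 77) = -3*(-163) = 489)
((-133 + 135)/(-169 - 94) + 256)*(b - 32) = ((-133 + 135)/(-169 - 94) + 256)*(489 - 32) = (2/(-263) + 256)*457 = (2*(-1/263) + 256)*457 = (-2/263 + 256)*457 = (67326/263)*457 = 30767982/263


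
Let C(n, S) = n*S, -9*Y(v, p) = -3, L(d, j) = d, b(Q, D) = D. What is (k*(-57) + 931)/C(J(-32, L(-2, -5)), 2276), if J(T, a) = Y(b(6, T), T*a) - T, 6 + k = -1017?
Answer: 88863/110386 ≈ 0.80502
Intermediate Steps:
k = -1023 (k = -6 - 1017 = -1023)
Y(v, p) = ⅓ (Y(v, p) = -⅑*(-3) = ⅓)
J(T, a) = ⅓ - T
C(n, S) = S*n
(k*(-57) + 931)/C(J(-32, L(-2, -5)), 2276) = (-1023*(-57) + 931)/((2276*(⅓ - 1*(-32)))) = (58311 + 931)/((2276*(⅓ + 32))) = 59242/((2276*(97/3))) = 59242/(220772/3) = 59242*(3/220772) = 88863/110386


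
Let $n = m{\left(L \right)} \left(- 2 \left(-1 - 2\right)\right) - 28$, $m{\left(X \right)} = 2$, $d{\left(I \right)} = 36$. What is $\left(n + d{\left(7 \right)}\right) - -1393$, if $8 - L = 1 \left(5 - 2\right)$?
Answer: $1413$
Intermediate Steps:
$L = 5$ ($L = 8 - 1 \left(5 - 2\right) = 8 - 1 \cdot 3 = 8 - 3 = 5$)
$n = -16$ ($n = 2 \left(- 2 \left(-1 - 2\right)\right) - 28 = 2 \left(\left(-2\right) \left(-3\right)\right) - 28 = 2 \cdot 6 - 28 = 12 - 28 = -16$)
$\left(n + d{\left(7 \right)}\right) - -1393 = \left(-16 + 36\right) - -1393 = 20 + 1393 = 1413$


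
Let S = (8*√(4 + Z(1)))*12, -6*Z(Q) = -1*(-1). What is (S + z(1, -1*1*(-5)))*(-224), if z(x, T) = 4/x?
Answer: -896 - 3584*√138 ≈ -42999.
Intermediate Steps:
Z(Q) = -⅙ (Z(Q) = -(-1)*(-1)/6 = -⅙*1 = -⅙)
S = 16*√138 (S = (8*√(4 - ⅙))*12 = (8*√(23/6))*12 = (8*(√138/6))*12 = (4*√138/3)*12 = 16*√138 ≈ 187.96)
(S + z(1, -1*1*(-5)))*(-224) = (16*√138 + 4/1)*(-224) = (16*√138 + 4*1)*(-224) = (16*√138 + 4)*(-224) = (4 + 16*√138)*(-224) = -896 - 3584*√138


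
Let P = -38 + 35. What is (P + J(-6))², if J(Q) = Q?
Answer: 81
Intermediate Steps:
P = -3
(P + J(-6))² = (-3 - 6)² = (-9)² = 81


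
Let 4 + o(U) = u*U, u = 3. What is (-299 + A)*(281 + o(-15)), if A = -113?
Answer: -95584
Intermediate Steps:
o(U) = -4 + 3*U
(-299 + A)*(281 + o(-15)) = (-299 - 113)*(281 + (-4 + 3*(-15))) = -412*(281 + (-4 - 45)) = -412*(281 - 49) = -412*232 = -95584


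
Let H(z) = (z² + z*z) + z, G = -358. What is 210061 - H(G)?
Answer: -45909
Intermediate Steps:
H(z) = z + 2*z² (H(z) = (z² + z²) + z = 2*z² + z = z + 2*z²)
210061 - H(G) = 210061 - (-358)*(1 + 2*(-358)) = 210061 - (-358)*(1 - 716) = 210061 - (-358)*(-715) = 210061 - 1*255970 = 210061 - 255970 = -45909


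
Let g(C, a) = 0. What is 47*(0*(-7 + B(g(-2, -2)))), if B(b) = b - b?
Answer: 0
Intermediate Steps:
B(b) = 0
47*(0*(-7 + B(g(-2, -2)))) = 47*(0*(-7 + 0)) = 47*(0*(-7)) = 47*0 = 0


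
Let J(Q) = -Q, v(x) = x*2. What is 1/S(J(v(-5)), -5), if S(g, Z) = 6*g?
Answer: 1/60 ≈ 0.016667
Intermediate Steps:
v(x) = 2*x
1/S(J(v(-5)), -5) = 1/(6*(-2*(-5))) = 1/(6*(-1*(-10))) = 1/(6*10) = 1/60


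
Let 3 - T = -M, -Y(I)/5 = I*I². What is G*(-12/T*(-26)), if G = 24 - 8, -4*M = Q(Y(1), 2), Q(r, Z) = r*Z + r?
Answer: 6656/9 ≈ 739.56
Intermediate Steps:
Y(I) = -5*I³ (Y(I) = -5*I*I² = -5*I³)
Q(r, Z) = r + Z*r (Q(r, Z) = Z*r + r = r + Z*r)
M = 15/4 (M = -(-5*1³)*(1 + 2)/4 = -(-5*1)*3/4 = -(-5)*3/4 = -¼*(-15) = 15/4 ≈ 3.7500)
G = 16
T = 27/4 (T = 3 - (-1)*15/4 = 3 - 1*(-15/4) = 3 + 15/4 = 27/4 ≈ 6.7500)
G*(-12/T*(-26)) = 16*(-12/27/4*(-26)) = 16*(-12*4/27*(-26)) = 16*(-16/9*(-26)) = 16*(416/9) = 6656/9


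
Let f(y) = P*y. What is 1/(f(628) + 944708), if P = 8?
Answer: 1/949732 ≈ 1.0529e-6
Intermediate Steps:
f(y) = 8*y
1/(f(628) + 944708) = 1/(8*628 + 944708) = 1/(5024 + 944708) = 1/949732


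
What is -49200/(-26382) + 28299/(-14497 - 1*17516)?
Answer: 46025299/46920387 ≈ 0.98092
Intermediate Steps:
-49200/(-26382) + 28299/(-14497 - 1*17516) = -49200*(-1/26382) + 28299/(-14497 - 17516) = 8200/4397 + 28299/(-32013) = 8200/4397 + 28299*(-1/32013) = 8200/4397 - 9433/10671 = 46025299/46920387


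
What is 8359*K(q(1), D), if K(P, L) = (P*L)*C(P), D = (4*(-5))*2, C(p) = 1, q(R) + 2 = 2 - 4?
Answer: 1337440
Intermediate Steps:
q(R) = -4 (q(R) = -2 + (2 - 4) = -2 - 2 = -4)
D = -40 (D = -20*2 = -40)
K(P, L) = L*P (K(P, L) = (P*L)*1 = (L*P)*1 = L*P)
8359*K(q(1), D) = 8359*(-40*(-4)) = 8359*160 = 1337440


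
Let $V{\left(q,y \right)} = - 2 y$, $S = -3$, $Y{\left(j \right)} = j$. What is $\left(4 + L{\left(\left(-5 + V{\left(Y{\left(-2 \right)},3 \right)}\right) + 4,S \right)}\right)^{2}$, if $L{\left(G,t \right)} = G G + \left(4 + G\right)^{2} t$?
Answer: $676$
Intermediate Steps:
$L{\left(G,t \right)} = G^{2} + t \left(4 + G\right)^{2}$
$\left(4 + L{\left(\left(-5 + V{\left(Y{\left(-2 \right)},3 \right)}\right) + 4,S \right)}\right)^{2} = \left(4 + \left(\left(\left(-5 - 6\right) + 4\right)^{2} - 3 \left(4 + \left(\left(-5 - 6\right) + 4\right)\right)^{2}\right)\right)^{2} = \left(4 + \left(\left(-11 + 4\right)^{2} - 3 \left(4 + \left(-11 + 4\right)\right)^{2}\right)\right)^{2} = \left(4 + \left(\left(-7\right)^{2} - 3 \left(4 - 7\right)^{2}\right)\right)^{2} = \left(4 + \left(49 - 3 \left(-3\right)^{2}\right)\right)^{2} = \left(4 + \left(49 - 27\right)\right)^{2} = \left(4 + 22\right)^{2} = 26^{2} = 676$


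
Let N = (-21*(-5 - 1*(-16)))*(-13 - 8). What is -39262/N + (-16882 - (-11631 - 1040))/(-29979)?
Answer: -42837331/5386227 ≈ -7.9531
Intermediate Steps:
N = 4851 (N = -21*(-5 + 16)*(-21) = -21*11*(-21) = -231*(-21) = 4851)
-39262/N + (-16882 - (-11631 - 1040))/(-29979) = -39262/4851 + (-16882 - (-11631 - 1040))/(-29979) = -39262*1/4851 + (-16882 - 1*(-12671))*(-1/29979) = -39262/4851 + (-16882 + 12671)*(-1/29979) = -39262/4851 - 4211*(-1/29979) = -39262/4851 + 4211/29979 = -42837331/5386227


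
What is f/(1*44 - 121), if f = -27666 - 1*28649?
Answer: 8045/11 ≈ 731.36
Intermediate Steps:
f = -56315 (f = -27666 - 28649 = -56315)
f/(1*44 - 121) = -56315/(1*44 - 121) = -56315/(44 - 121) = -56315/(-77) = -56315*(-1/77) = 8045/11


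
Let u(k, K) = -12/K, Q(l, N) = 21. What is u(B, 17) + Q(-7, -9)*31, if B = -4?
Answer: 11055/17 ≈ 650.29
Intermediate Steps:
u(B, 17) + Q(-7, -9)*31 = -12/17 + 21*31 = -12*1/17 + 651 = -12/17 + 651 = 11055/17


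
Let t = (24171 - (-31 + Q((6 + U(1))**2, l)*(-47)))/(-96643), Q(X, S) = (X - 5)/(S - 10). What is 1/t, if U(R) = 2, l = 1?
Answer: -869787/215045 ≈ -4.0447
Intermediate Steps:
Q(X, S) = (-5 + X)/(-10 + S)
t = -215045/869787 (t = (24171 - (-31 + ((-5 + (6 + 2)**2)/(-10 + 1))*(-47)))/(-96643) = (24171 - (-31 + ((-5 + 8**2)/(-9))*(-47)))*(-1/96643) = (24171 - (-31 - (-5 + 64)/9*(-47)))*(-1/96643) = (24171 - (-31 - 1/9*59*(-47)))*(-1/96643) = (24171 - (-31 - 59/9*(-47)))*(-1/96643) = (24171 - (-31 + 2773/9))*(-1/96643) = (24171 - 1*2494/9)*(-1/96643) = (24171 - 2494/9)*(-1/96643) = (215045/9)*(-1/96643) = -215045/869787 ≈ -0.24724)
1/t = 1/(-215045/869787) = -869787/215045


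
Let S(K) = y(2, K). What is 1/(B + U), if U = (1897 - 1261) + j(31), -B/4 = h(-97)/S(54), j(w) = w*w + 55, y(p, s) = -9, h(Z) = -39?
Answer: 3/4904 ≈ 0.00061175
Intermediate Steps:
S(K) = -9
j(w) = 55 + w² (j(w) = w² + 55 = 55 + w²)
B = -52/3 (B = -(-156)/(-9) = -(-156)*(-1)/9 = -4*13/3 = -52/3 ≈ -17.333)
U = 1652 (U = (1897 - 1261) + (55 + 31²) = 636 + (55 + 961) = 636 + 1016 = 1652)
1/(B + U) = 1/(-52/3 + 1652) = 1/(4904/3) = 3/4904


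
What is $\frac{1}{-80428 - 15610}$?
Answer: $- \frac{1}{96038} \approx -1.0413 \cdot 10^{-5}$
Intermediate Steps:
$\frac{1}{-80428 - 15610} = \frac{1}{-96038} = - \frac{1}{96038}$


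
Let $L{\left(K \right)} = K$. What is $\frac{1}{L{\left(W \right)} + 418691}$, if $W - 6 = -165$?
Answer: $\frac{1}{418532} \approx 2.3893 \cdot 10^{-6}$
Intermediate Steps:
$W = -159$ ($W = 6 - 165 = -159$)
$\frac{1}{L{\left(W \right)} + 418691} = \frac{1}{-159 + 418691} = \frac{1}{418532}$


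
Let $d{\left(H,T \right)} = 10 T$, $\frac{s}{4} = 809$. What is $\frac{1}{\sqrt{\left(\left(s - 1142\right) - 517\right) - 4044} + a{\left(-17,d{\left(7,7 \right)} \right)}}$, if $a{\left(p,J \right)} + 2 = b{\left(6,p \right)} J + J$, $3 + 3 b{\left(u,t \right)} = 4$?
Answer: $\frac{822}{97279} - \frac{9 i \sqrt{2467}}{97279} \approx 0.0084499 - 0.0045952 i$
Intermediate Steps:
$s = 3236$ ($s = 4 \cdot 809 = 3236$)
$b{\left(u,t \right)} = \frac{1}{3}$ ($b{\left(u,t \right)} = -1 + \frac{1}{3} \cdot 4 = -1 + \frac{4}{3} = \frac{1}{3}$)
$a{\left(p,J \right)} = -2 + \frac{4 J}{3}$ ($a{\left(p,J \right)} = -2 + \left(\frac{J}{3} + J\right) = -2 + \frac{4 J}{3}$)
$\frac{1}{\sqrt{\left(\left(s - 1142\right) - 517\right) - 4044} + a{\left(-17,d{\left(7,7 \right)} \right)}} = \frac{1}{\sqrt{\left(\left(3236 - 1142\right) - 517\right) - 4044} - \left(2 - \frac{4 \cdot 10 \cdot 7}{3}\right)} = \frac{1}{\sqrt{\left(2094 - 517\right) - 4044} + \left(-2 + \frac{4}{3} \cdot 70\right)} = \frac{1}{\sqrt{1577 - 4044} + \left(-2 + \frac{280}{3}\right)} = \frac{1}{\sqrt{-2467} + \frac{274}{3}} = \frac{1}{i \sqrt{2467} + \frac{274}{3}} = \frac{1}{\frac{274}{3} + i \sqrt{2467}}$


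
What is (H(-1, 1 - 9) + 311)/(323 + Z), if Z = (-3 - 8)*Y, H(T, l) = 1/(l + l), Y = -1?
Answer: 4975/5344 ≈ 0.93095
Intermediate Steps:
H(T, l) = 1/(2*l)
Z = 11 (Z = (-3 - 8)*(-1) = -11*(-1) = 11)
(H(-1, 1 - 9) + 311)/(323 + Z) = (1/(2*(1 - 9)) + 311)/(323 + 11) = ((½)/(-8) + 311)/334 = ((½)*(-⅛) + 311)*(1/334) = (-1/16 + 311)*(1/334) = (4975/16)*(1/334) = 4975/5344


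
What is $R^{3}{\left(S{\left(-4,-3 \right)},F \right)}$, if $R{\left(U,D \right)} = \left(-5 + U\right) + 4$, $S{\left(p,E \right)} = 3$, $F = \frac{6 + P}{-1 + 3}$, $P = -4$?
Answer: $8$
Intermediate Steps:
$F = 1$ ($F = \frac{6 - 4}{-1 + 3} = \frac{2}{2} = 2 \cdot \frac{1}{2} = 1$)
$R{\left(U,D \right)} = -1 + U$
$R^{3}{\left(S{\left(-4,-3 \right)},F \right)} = \left(-1 + 3\right)^{3} = 2^{3} = 8$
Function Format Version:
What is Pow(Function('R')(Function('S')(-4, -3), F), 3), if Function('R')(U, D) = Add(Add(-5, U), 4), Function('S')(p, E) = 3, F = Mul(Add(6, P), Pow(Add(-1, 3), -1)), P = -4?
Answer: 8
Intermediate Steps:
F = 1 (F = Mul(Add(6, -4), Pow(Add(-1, 3), -1)) = Mul(2, Pow(2, -1)) = Mul(2, Rational(1, 2)) = 1)
Function('R')(U, D) = Add(-1, U)
Pow(Function('R')(Function('S')(-4, -3), F), 3) = Pow(Add(-1, 3), 3) = Pow(2, 3) = 8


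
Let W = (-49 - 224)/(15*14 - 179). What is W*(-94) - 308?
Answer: 16114/31 ≈ 519.81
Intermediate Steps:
W = -273/31 (W = -273/(210 - 179) = -273/31 ≈ -8.8065)
W*(-94) - 308 = -273/31*(-94) - 308 = 25662/31 - 308 = 16114/31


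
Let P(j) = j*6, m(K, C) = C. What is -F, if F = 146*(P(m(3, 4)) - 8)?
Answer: -2336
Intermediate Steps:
P(j) = 6*j
F = 2336 (F = 146*(6*4 - 8) = 146*(24 - 8) = 146*16 = 2336)
-F = -1*2336 = -2336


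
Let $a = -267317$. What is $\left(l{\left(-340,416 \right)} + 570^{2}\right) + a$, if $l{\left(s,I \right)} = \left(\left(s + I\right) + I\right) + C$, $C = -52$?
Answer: $58023$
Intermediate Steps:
$l{\left(s,I \right)} = -52 + s + 2 I$ ($l{\left(s,I \right)} = \left(\left(s + I\right) + I\right) - 52 = \left(\left(I + s\right) + I\right) - 52 = \left(s + 2 I\right) - 52 = -52 + s + 2 I$)
$\left(l{\left(-340,416 \right)} + 570^{2}\right) + a = \left(\left(-52 - 340 + 2 \cdot 416\right) + 570^{2}\right) - 267317 = \left(\left(-52 - 340 + 832\right) + 324900\right) - 267317 = \left(440 + 324900\right) - 267317 = 325340 - 267317 = 58023$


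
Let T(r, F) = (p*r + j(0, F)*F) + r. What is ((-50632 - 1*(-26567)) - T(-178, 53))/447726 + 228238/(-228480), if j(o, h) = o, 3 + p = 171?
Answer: -2800370073/2841567680 ≈ -0.98550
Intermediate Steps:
p = 168 (p = -3 + 171 = 168)
T(r, F) = 169*r (T(r, F) = (168*r + 0*F) + r = (168*r + 0) + r = 168*r + r = 169*r)
((-50632 - 1*(-26567)) - T(-178, 53))/447726 + 228238/(-228480) = ((-50632 - 1*(-26567)) - 169*(-178))/447726 + 228238/(-228480) = ((-50632 + 26567) - 1*(-30082))*(1/447726) + 228238*(-1/228480) = (-24065 + 30082)*(1/447726) - 114119/114240 = 6017*(1/447726) - 114119/114240 = 6017/447726 - 114119/114240 = -2800370073/2841567680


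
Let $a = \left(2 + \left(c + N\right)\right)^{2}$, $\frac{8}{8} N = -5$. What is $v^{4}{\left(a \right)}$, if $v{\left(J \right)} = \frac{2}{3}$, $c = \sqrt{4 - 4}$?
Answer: $\frac{16}{81} \approx 0.19753$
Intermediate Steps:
$c = 0$ ($c = \sqrt{0} = 0$)
$N = -5$
$a = 9$ ($a = \left(2 + \left(0 - 5\right)\right)^{2} = \left(2 - 5\right)^{2} = \left(-3\right)^{2} = 9$)
$v{\left(J \right)} = \frac{2}{3}$ ($v{\left(J \right)} = 2 \cdot \frac{1}{3} = \frac{2}{3}$)
$v^{4}{\left(a \right)} = \left(\frac{2}{3}\right)^{4} = \frac{16}{81}$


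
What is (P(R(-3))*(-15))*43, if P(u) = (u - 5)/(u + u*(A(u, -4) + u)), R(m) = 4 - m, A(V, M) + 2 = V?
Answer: -1290/91 ≈ -14.176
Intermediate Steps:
A(V, M) = -2 + V
P(u) = (-5 + u)/(u + u*(-2 + 2*u)) (P(u) = (u - 5)/(u + u*((-2 + u) + u)) = (-5 + u)/(u + u*(-2 + 2*u)))
(P(R(-3))*(-15))*43 = (((-5 + (4 - 1*(-3)))/((4 - 1*(-3))*(-1 + 2*(4 - 1*(-3)))))*(-15))*43 = (((-5 + (4 + 3))/((4 + 3)*(-1 + 2*(4 + 3))))*(-15))*43 = (((-5 + 7)/(7*(-1 + 2*7)))*(-15))*43 = (((⅐)*2/(-1 + 14))*(-15))*43 = (((⅐)*2/13)*(-15))*43 = (((⅐)*(1/13)*2)*(-15))*43 = ((2/91)*(-15))*43 = -30/91*43 = -1290/91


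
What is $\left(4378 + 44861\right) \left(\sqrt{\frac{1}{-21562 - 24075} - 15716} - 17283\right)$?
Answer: $-850997637 + \frac{49239 i \sqrt{32732275391241}}{45637} \approx -8.51 \cdot 10^{8} + 6.1728 \cdot 10^{6} i$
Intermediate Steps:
$\left(4378 + 44861\right) \left(\sqrt{\frac{1}{-21562 - 24075} - 15716} - 17283\right) = 49239 \left(\sqrt{\frac{1}{-45637} - 15716} - 17283\right) = 49239 \left(\sqrt{- \frac{1}{45637} - 15716} - 17283\right) = 49239 \left(\sqrt{- \frac{717231093}{45637}} - 17283\right) = 49239 \left(\frac{i \sqrt{32732275391241}}{45637} - 17283\right) = 49239 \left(-17283 + \frac{i \sqrt{32732275391241}}{45637}\right) = -850997637 + \frac{49239 i \sqrt{32732275391241}}{45637}$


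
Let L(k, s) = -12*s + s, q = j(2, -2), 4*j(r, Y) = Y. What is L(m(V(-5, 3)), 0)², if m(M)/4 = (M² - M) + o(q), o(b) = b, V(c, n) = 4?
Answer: 0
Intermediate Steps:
j(r, Y) = Y/4
q = -½ (q = (¼)*(-2) = -½ ≈ -0.50000)
m(M) = -2 - 4*M + 4*M² (m(M) = 4*((M² - M) - ½) = 4*(-½ + M² - M) = -2 - 4*M + 4*M²)
L(k, s) = -11*s
L(m(V(-5, 3)), 0)² = (-11*0)² = 0² = 0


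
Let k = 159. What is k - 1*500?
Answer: -341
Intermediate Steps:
k - 1*500 = 159 - 1*500 = 159 - 500 = -341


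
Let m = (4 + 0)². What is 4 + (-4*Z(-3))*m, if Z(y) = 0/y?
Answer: 4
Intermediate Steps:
m = 16 (m = 4² = 16)
Z(y) = 0
4 + (-4*Z(-3))*m = 4 - 4*0*16 = 4 + 0*16 = 4 + 0 = 4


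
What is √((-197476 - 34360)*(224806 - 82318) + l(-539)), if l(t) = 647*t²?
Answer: 11*I*√271453561 ≈ 1.8123e+5*I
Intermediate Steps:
√((-197476 - 34360)*(224806 - 82318) + l(-539)) = √((-197476 - 34360)*(224806 - 82318) + 647*(-539)²) = √(-231836*142488 + 647*290521) = √(-33033847968 + 187967087) = √(-32845880881) = 11*I*√271453561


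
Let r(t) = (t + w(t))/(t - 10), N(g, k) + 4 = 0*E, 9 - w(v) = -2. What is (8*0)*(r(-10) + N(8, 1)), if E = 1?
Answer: 0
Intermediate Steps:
w(v) = 11 (w(v) = 9 - 1*(-2) = 9 + 2 = 11)
N(g, k) = -4 (N(g, k) = -4 + 0*1 = -4 + 0 = -4)
r(t) = (11 + t)/(-10 + t) (r(t) = (t + 11)/(t - 10) = (11 + t)/(-10 + t))
(8*0)*(r(-10) + N(8, 1)) = (8*0)*((11 - 10)/(-10 - 10) - 4) = 0*(1/(-20) - 4) = 0*(-1/20*1 - 4) = 0*(-1/20 - 4) = 0*(-81/20) = 0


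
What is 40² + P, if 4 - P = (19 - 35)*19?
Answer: 1908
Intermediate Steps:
P = 308 (P = 4 - (19 - 35)*19 = 4 - (-16)*19 = 4 - 1*(-304) = 4 + 304 = 308)
40² + P = 40² + 308 = 1600 + 308 = 1908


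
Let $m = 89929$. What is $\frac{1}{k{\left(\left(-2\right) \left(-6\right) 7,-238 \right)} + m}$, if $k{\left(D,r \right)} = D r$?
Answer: $\frac{1}{69937} \approx 1.4299 \cdot 10^{-5}$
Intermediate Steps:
$\frac{1}{k{\left(\left(-2\right) \left(-6\right) 7,-238 \right)} + m} = \frac{1}{\left(-2\right) \left(-6\right) 7 \left(-238\right) + 89929} = \frac{1}{12 \cdot 7 \left(-238\right) + 89929} = \frac{1}{84 \left(-238\right) + 89929} = \frac{1}{-19992 + 89929} = \frac{1}{69937}$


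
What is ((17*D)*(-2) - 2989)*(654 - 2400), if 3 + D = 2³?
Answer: 5515614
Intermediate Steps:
D = 5 (D = -3 + 2³ = -3 + 8 = 5)
((17*D)*(-2) - 2989)*(654 - 2400) = ((17*5)*(-2) - 2989)*(654 - 2400) = (85*(-2) - 2989)*(-1746) = (-170 - 2989)*(-1746) = -3159*(-1746) = 5515614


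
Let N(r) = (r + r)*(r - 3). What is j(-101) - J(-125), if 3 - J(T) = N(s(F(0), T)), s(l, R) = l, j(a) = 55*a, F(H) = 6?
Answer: -5522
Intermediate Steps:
N(r) = 2*r*(-3 + r) (N(r) = (2*r)*(-3 + r) = 2*r*(-3 + r))
J(T) = -33 (J(T) = 3 - 2*6*(-3 + 6) = 3 - 2*6*3 = 3 - 1*36 = 3 - 36 = -33)
j(-101) - J(-125) = 55*(-101) - 1*(-33) = -5555 + 33 = -5522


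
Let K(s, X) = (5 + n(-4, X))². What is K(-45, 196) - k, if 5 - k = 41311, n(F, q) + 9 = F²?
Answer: 41450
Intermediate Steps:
n(F, q) = -9 + F²
K(s, X) = 144 (K(s, X) = (5 + (-9 + (-4)²))² = (5 + (-9 + 16))² = (5 + 7)² = 12² = 144)
k = -41306 (k = 5 - 1*41311 = 5 - 41311 = -41306)
K(-45, 196) - k = 144 - 1*(-41306) = 144 + 41306 = 41450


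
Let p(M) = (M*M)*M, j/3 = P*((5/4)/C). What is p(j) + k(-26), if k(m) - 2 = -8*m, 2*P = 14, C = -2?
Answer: -1050105/512 ≈ -2051.0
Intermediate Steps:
P = 7 (P = (1/2)*14 = 7)
j = -105/8 (j = 3*(7*((5/4)/(-2))) = 3*(7*((5*(1/4))*(-1/2))) = 3*(7*((5/4)*(-1/2))) = 3*(7*(-5/8)) = 3*(-35/8) = -105/8 ≈ -13.125)
p(M) = M**3 (p(M) = M**2*M = M**3)
k(m) = 2 - 8*m
p(j) + k(-26) = (-105/8)**3 + (2 - 8*(-26)) = -1157625/512 + (2 + 208) = -1157625/512 + 210 = -1050105/512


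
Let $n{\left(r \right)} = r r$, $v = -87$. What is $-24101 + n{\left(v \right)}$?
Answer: $-16532$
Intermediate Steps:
$n{\left(r \right)} = r^{2}$
$-24101 + n{\left(v \right)} = -24101 + \left(-87\right)^{2} = -24101 + 7569 = -16532$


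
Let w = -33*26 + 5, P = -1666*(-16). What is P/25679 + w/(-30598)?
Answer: 837524475/785726042 ≈ 1.0659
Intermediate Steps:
P = 26656
w = -853 (w = -858 + 5 = -853)
P/25679 + w/(-30598) = 26656/25679 - 853/(-30598) = 26656*(1/25679) - 853*(-1/30598) = 26656/25679 + 853/30598 = 837524475/785726042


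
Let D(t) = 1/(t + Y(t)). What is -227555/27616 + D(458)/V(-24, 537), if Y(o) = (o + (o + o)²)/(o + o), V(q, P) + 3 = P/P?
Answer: -625576311/75916384 ≈ -8.2403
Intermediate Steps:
V(q, P) = -2 (V(q, P) = -3 + P/P = -3 + 1 = -2)
Y(o) = (o + 4*o²)/(2*o) (Y(o) = (o + (2*o)²)/((2*o)) = (o + 4*o²)*(1/(2*o)) = (o + 4*o²)/(2*o))
D(t) = 1/(½ + 3*t) (D(t) = 1/(t + (½ + 2*t)) = 1/(½ + 3*t))
-227555/27616 + D(458)/V(-24, 537) = -227555/27616 + (2/(1 + 6*458))/(-2) = -227555*1/27616 + (2/(1 + 2748))*(-½) = -227555/27616 + (2/2749)*(-½) = -227555/27616 - 1/2749 = -625576311/75916384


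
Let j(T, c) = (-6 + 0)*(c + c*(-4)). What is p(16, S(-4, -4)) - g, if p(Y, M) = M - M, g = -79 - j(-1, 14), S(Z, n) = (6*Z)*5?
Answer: 331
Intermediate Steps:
S(Z, n) = 30*Z
j(T, c) = 18*c (j(T, c) = -6*(c - 4*c) = -(-18)*c = 18*c)
g = -331 (g = -79 - 18*14 = -79 - 1*252 = -79 - 252 = -331)
p(Y, M) = 0
p(16, S(-4, -4)) - g = 0 - 1*(-331) = 0 + 331 = 331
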